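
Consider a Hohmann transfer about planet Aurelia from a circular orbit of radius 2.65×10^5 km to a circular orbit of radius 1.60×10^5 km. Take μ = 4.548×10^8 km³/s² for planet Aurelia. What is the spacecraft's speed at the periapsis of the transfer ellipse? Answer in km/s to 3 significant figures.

v = 59.5 km/s

The Hohmann ellipse has a_t = (r₁ + r₂)/2 = 2.125×10^5 km.
At periapsis, r = 1.600×10^5 km.
Vis-viva: v = √[μ(2/r − 1/a_t)] = √[4.548×10^8 × (2/1.600×10^5 − 1/2.125×10^5)] = 59.54 km/s.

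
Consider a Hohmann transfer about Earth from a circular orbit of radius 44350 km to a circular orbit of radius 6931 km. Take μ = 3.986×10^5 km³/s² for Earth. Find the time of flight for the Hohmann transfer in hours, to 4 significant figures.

t = 5.675 hours

Transfer-ellipse semi-major axis a_t = (r₁ + r₂)/2 = (44350 + 6931)/2 = 25640.5 km.
By Kepler's third law the transfer-orbit period is T = 2π√(a_t³/μ), so t = T/2 = 20430 s.
Converting: 20430 s ÷ 3600 s/hour = 5.675 hours.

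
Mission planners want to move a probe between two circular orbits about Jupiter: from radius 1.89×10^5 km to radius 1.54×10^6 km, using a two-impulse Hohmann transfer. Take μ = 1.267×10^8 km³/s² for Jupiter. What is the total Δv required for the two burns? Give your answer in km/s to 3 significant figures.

Δv = 13.5 km/s

The Hohmann ellipse has a_t = (r₁ + r₂)/2 = 8.645×10^5 km.
At r₁ the circular-orbit speed is v₁ = √(μ/r₁) = 25.892 km/s.
On the transfer ellipse at r₁, vis-viva equation gives v_p = √[μ(2/r₁ − 1/a_t)] = 34.557 km/s.
First burn Δv₁ = |v_p − v₁| = 8.665 km/s.
At r₂, v₂ = √(μ/r₂) = 9.070 km/s.
Transfer-orbit speed at r₂: v_a = √[μ(2/r₂ − 1/a_t)] = 4.241 km/s.
Second burn Δv₂ = |v₂ − v_a| = 4.829 km/s.
Δv = Δv₁ + Δv₂ = 8.665 + 4.829 = 13.49 km/s.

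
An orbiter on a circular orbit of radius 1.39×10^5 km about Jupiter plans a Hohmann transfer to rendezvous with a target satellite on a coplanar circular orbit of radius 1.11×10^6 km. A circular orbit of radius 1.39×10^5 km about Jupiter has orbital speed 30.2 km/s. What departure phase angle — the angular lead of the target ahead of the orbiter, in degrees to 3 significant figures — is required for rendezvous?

From the circular-orbit relation v² = μ/r at r = 1.39×10^5 km: μ = v²r = (30.2)² × 1.39×10^5 = 1.26774×10^8 km³/s².
The Hohmann ellipse has a_t = (r₁ + r₂)/2 = 6.245×10^5 km.
Transfer time t = π√(a_t³/μ) = 1.377×10^5 s.
Target angular speed ω₂ = √(μ/r₂³) = 9.628×10^-6 rad/s.
Angle swept by the target during transfer: ω₂·t = 1.3258 rad = 75.96°.
The orbiter traverses 180° on the transfer ellipse, so the target must lead by 180° − 75.96° = 104°.

φ = 104°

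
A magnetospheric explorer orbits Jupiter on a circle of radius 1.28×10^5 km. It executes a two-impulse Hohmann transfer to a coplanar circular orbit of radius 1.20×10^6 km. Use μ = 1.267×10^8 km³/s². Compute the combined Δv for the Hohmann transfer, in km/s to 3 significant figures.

The Hohmann ellipse has a_t = (r₁ + r₂)/2 = 6.640×10^5 km.
Circular speed at r₁: v₁ = √(μ/r₁) = √(1.267×10^8/1.280×10^5) = 31.462 km/s.
Transfer-orbit speed at r₁ (vis-viva): v_p = √[μ(2/r₁ − 1/a_t)] = 42.295 km/s.
First burn Δv₁ = |v_p − v₁| = 10.833 km/s.
At r₂, v₂ = √(μ/r₂) = 10.2754 km/s.
Transfer-orbit speed at r₂: v_a = √[μ(2/r₂ − 1/a_t)] = 4.51148 km/s.
Second burn Δv₂ = |v₂ − v_a| = 5.7639 km/s.
Total Δv = Δv₁ + Δv₂ = 16.60 km/s.

Δv = 16.6 km/s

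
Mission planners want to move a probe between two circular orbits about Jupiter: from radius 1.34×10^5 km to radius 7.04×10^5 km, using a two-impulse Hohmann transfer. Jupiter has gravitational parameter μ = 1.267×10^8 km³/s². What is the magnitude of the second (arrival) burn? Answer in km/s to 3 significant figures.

Δv₂ = 5.83 km/s

The Hohmann ellipse has a_t = (r₁ + r₂)/2 = 4.190×10^5 km.
On the circular orbit at r = 7.040×10^5 km, v_c = √(μ/r) = 13.4153 km/s.
Vis-viva on the transfer ellipse at r = 7.040×10^5 km gives v_t = √[μ(2/r − 1/a_t)] = 7.58660 km/s.
Δv₂ = |v_t − v_c| = |7.58660 − 13.4153| = 5.829 km/s.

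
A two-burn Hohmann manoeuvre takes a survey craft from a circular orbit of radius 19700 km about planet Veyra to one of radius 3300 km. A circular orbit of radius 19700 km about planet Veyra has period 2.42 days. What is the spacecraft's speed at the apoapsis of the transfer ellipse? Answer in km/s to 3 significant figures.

From Kepler's third law T² = 4π²r³/μ at r = 19700 km, T = 2.42 days = 2.42 × 86400 s = 2.09088×10^5 s: μ = 4π²r³/T² = 6903.99 km³/s².
Transfer-ellipse semi-major axis a_t = (r₁ + r₂)/2 = (19700 + 3300)/2 = 11500 km.
At apoapsis, r = 19700 km.
From the vis-viva equation, v = √[μ(2/r − 1/a_t)] = 0.3171 km/s.

v = 0.317 km/s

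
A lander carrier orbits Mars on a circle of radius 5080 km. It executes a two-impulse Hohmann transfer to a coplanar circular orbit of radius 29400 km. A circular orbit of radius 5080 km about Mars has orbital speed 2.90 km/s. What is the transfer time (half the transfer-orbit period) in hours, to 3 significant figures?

From the circular-orbit relation v² = μ/r at r = 5080 km: μ = v²r = (2.90)² × 5080 = 42722.8 km³/s².
Semi-major axis of the transfer orbit: a_t = (5080 + 29400)/2 = 17240 km.
Transfer time t = π√(a_t³/μ) = π√((17240)³ / 42722.8) = 34410 s.
Converting: 34410 s ÷ 3600 s/hour = 9.56 hours.

t = 9.56 hours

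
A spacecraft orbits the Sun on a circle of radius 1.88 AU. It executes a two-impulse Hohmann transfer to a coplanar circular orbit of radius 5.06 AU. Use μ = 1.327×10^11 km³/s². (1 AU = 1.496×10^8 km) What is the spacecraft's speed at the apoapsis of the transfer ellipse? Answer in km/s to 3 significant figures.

In km: r₁ = 1.88 × 1.496×10^8 = 2.81248×10^8 km; r₂ = 5.06 × 1.496×10^8 = 7.56976×10^8 km.
The Hohmann ellipse has a_t = (r₁ + r₂)/2 = 5.19112×10^8 km.
The apoapsis of the transfer ellipse is at r = 7.56976×10^8 km.
Vis-viva: v = √[μ(2/r − 1/a_t)] = √[1.327×10^11 × (2/7.56976×10^8 − 1/5.19112×10^8)] = 9.746 km/s.

v = 9.75 km/s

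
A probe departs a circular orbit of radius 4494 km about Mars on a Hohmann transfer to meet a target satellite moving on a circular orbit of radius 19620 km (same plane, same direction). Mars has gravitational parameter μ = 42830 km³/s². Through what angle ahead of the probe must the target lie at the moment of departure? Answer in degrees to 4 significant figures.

φ = 93.29°

Transfer-ellipse semi-major axis a_t = (r₁ + r₂)/2 = (4494 + 19620)/2 = 12057 km.
Transfer time t = π√(a_t³/μ) = 20097 s.
The target's mean motion on its circular orbit is ω₂ = √(μ/r₂³) = 7.5305×10^-5 rad/s.
Angle swept by the target during transfer: ω₂·t = 1.5134 rad = 86.71°.
Arrival is 180° from departure on the ellipse, so φ = 180° − 86.71° = 93.29°.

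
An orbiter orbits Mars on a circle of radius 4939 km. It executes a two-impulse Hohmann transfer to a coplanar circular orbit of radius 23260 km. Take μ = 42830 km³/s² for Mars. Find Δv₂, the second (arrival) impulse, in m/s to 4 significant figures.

Semi-major axis of the transfer orbit: a_t = (4939 + 23260)/2 = 14099.5 km.
On the circular orbit at r = 23260 km, v_c = √(μ/r) = 1.35697 km/s.
Vis-viva on the transfer ellipse at r = 23260 km gives v_t = √[μ(2/r − 1/a_t)] = 0.803132 km/s.
Δv₂ = |v_t − v_c| = |0.803132 − 1.35697| = 0.5538 km/s.

Δv₂ = 553.8 m/s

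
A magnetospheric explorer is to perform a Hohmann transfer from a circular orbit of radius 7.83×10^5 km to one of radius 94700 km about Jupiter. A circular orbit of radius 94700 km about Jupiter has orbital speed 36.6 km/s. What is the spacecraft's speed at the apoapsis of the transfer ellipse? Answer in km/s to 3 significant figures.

From the circular-orbit relation v² = μ/r at r = 94700 km: μ = v²r = (36.6)² × 94700 = 1.26856×10^8 km³/s².
Semi-major axis of the transfer orbit: a_t = (7.830×10^5 + 94700)/2 = 4.3885×10^5 km.
The apoapsis of the transfer ellipse is at r = 7.830×10^5 km.
From the vis-viva equation, v = √[μ(2/r − 1/a_t)] = 5.913 km/s.

v = 5.91 km/s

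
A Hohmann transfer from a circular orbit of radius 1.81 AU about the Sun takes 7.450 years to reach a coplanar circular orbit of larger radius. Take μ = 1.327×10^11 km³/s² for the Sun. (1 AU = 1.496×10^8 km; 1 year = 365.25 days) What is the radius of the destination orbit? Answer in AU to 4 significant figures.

In km: r₁ = 1.81 × 1.496×10^8 = 2.70776×10^8 km.
Transfer time t = 7.450 years × 365.25 × 86400 s = 2.3510412×10^8 s, and t = π√(a_t³/μ).
So a_t = (μ t²/π²)^(1/3) = (1.327×10^11 × (2.3510412×10^8)² / π²)^(1/3) = 9.0580×10^8 km.
Since a_t = (r₁ + r₂)/2, r₂ = 2a_t − r₁ = 2×9.0580×10^8 − 2.70776×10^8 = 1.540824×10^9 km.
In AU: r₂ = 1.540824×10^9 / 1.496×10^8 = 10.30 AU.

r₂ = 10.30 AU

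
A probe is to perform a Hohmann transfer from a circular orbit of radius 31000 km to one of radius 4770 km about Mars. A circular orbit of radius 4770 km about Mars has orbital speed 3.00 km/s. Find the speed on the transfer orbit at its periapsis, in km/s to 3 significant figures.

From the circular-orbit relation v² = μ/r at r = 4770 km: μ = v²r = (3.00)² × 4770 = 42930.0 km³/s².
Semi-major axis of the transfer orbit: a_t = (31000 + 4770)/2 = 17885 km.
The periapsis of the transfer ellipse is at r = 4770 km.
Vis-viva: v = √[μ(2/r − 1/a_t)] = √[42930.0 × (2/4770 − 1/17885)] = 3.950 km/s.

v = 3.95 km/s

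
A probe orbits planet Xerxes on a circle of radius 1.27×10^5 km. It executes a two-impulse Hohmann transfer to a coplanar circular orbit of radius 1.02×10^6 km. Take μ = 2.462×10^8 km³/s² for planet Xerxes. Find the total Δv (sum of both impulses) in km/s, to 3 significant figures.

Δv = 22.9 km/s

Transfer-ellipse semi-major axis a_t = (r₁ + r₂)/2 = (1.270×10^5 + 1.020×10^6)/2 = 5.735×10^5 km.
Circular speed at r₁: v₁ = √(μ/r₁) = √(2.462×10^8/1.270×10^5) = 44.0293 km/s.
Transfer-orbit speed at r₁ (vis-viva): v_p = √[μ(2/r₁ − 1/a_t)] = 58.7186 km/s.
First burn Δv₁ = |v_p − v₁| = 14.689 km/s.
Circular speed at r₂: v₂ = √(μ/r₂) = 15.53617 km/s.
Transfer-orbit speed at r₂: v_a = √[μ(2/r₂ − 1/a_t)] = 7.311039 km/s.
Second burn Δv₂ = |v₂ − v_a| = 8.2251 km/s.
Δv = Δv₁ + Δv₂ = 14.689 + 8.2251 = 22.91 km/s.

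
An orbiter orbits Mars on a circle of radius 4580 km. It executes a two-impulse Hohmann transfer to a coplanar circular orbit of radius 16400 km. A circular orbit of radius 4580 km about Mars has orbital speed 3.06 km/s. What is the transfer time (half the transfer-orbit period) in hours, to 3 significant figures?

From the circular-orbit relation v² = μ/r at r = 4580 km: μ = v²r = (3.06)² × 4580 = 42885.3 km³/s².
Semi-major axis of the transfer orbit: a_t = (4580 + 16400)/2 = 10490 km.
Transfer time t = π√(a_t³/μ) = π√((10490)³ / 42885.3) = 16300 s.
Converting: 16300 s ÷ 3600 s/hour = 4.53 hours.

t = 4.53 hours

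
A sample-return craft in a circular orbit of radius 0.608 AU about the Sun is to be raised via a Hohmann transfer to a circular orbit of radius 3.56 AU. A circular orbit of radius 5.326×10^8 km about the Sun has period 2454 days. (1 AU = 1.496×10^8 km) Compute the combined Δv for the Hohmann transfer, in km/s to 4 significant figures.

Δv = 18.98 km/s

From Kepler's third law T² = 4π²r³/μ at r = 5.326×10^8 km, T = 2454 days = 2454 × 86400 s = 2.120256×10^8 s: μ = 4π²r³/T² = 1.32674×10^11 km³/s².
In km: r₁ = 0.608 × 1.496×10^8 = 9.09568×10^7 km; r₂ = 3.56 × 1.496×10^8 = 5.32576×10^8 km.
The Hohmann ellipse has a_t = (r₁ + r₂)/2 = 3.117664×10^8 km.
At r₁ the circular-orbit speed is v₁ = √(μ/r₁) = 38.192 km/s.
Transfer-orbit speed at r₁ (vis-viva): v_p = √[μ(2/r₁ − 1/a_t)] = 49.917 km/s.
First burn Δv₁ = |v_p − v₁| = 11.725 km/s.
Circular speed at r₂: v₂ = √(μ/r₂) = 15.7835 km/s.
Transfer-orbit speed at r₂: v_a = √[μ(2/r₂ − 1/a_t)] = 8.52522 km/s.
Second burn Δv₂ = |v₂ − v_a| = 7.2583 km/s.
Δv = Δv₁ + Δv₂ = 11.725 + 7.2583 = 18.98 km/s.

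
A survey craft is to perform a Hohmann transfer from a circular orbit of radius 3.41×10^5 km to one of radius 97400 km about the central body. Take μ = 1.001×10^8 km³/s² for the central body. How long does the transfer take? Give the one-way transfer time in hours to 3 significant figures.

Transfer-ellipse semi-major axis a_t = (r₁ + r₂)/2 = (3.410×10^5 + 97400)/2 = 2.192×10^5 km.
By Kepler's third law the transfer-orbit period is T = 2π√(a_t³/μ), so t = T/2 = 32230 s.
Converting: 32230 s ÷ 3600 s/hour = 8.95 hours.

t = 8.95 hours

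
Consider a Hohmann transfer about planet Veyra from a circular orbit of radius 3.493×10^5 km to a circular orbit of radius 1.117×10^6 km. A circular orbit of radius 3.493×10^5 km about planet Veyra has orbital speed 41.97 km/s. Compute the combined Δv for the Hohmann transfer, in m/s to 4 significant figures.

Δv = 17100 m/s

From the circular-orbit relation v² = μ/r at r = 3.493×10^5 km: μ = v²r = (41.97)² × 3.493×10^5 = 6.15285×10^8 km³/s².
Transfer-ellipse semi-major axis a_t = (r₁ + r₂)/2 = (3.493×10^5 + 1.117×10^6)/2 = 7.3315×10^5 km.
Circular speed at r₁: v₁ = √(μ/r₁) = √(6.15285×10^8/3.493×10^5) = 41.9700 km/s.
Transfer-orbit speed at r₁ (v² = μ(2/r − 1/a)): v_p = √[μ(2/r₁ − 1/a_t)] = 51.8047 km/s.
First burn Δv₁ = |v_p − v₁| = 9.8347 km/s.
Circular speed at r₂: v₂ = √(μ/r₂) = 23.4699 km/s.
Transfer-orbit speed at r₂: v_a = √[μ(2/r₂ − 1/a_t)] = 16.2000 km/s.
Second burn Δv₂ = |v₂ − v_a| = 7.2699 km/s.
Total Δv = Δv₁ + Δv₂ = 17.10 km/s.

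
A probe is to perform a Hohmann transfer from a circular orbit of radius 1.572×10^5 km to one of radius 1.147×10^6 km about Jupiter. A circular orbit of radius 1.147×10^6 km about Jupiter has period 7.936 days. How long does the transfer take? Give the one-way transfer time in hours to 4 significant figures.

t = 40.82 hours

From Kepler's third law T² = 4π²r³/μ at r = 1.147×10^6 km, T = 7.936 days = 7.936 × 86400 s = 6.856704×10^5 s: μ = 4π²r³/T² = 1.26712×10^8 km³/s².
Transfer-ellipse semi-major axis a_t = (r₁ + r₂)/2 = (1.572×10^5 + 1.147×10^6)/2 = 6.521×10^5 km.
Transfer time t = π√(a_t³/μ) = π√((6.521×10^5)³ / 1.26712×10^8) = 1.4696×10^5 s.
Converting: 1.4696×10^5 s ÷ 3600 s/hour = 40.82 hours.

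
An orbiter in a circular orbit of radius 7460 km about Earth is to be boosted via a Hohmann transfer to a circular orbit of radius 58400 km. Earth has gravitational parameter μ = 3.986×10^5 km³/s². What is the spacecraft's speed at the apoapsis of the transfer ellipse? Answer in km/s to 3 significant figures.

Semi-major axis of the transfer orbit: a_t = (7460 + 58400)/2 = 32930 km.
At apoapsis, r = 58400 km.
From the vis-viva equation, v = √[μ(2/r − 1/a_t)] = 1.243 km/s.

v = 1.24 km/s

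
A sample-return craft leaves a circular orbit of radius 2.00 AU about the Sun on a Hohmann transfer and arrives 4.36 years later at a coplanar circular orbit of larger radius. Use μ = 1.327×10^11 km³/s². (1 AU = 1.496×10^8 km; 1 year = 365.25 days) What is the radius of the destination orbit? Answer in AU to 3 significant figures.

r₂ = 6.47 AU

In km: r₁ = 2.00 × 1.496×10^8 = 2.992×10^8 km.
Transfer time t = 4.36 years × 365.25 × 86400 s = 1.37591136×10^8 s, and t = π√(a_t³/μ).
So a_t = (μ t²/π²)^(1/3) = (1.327×10^11 × (1.37591136×10^8)² / π²)^(1/3) = 6.3375×10^8 km.
Since a_t = (r₁ + r₂)/2, r₂ = 2a_t − r₁ = 2×6.3375×10^8 − 2.992×10^8 = 9.683×10^8 km.
In AU: r₂ = 9.683×10^8 / 1.496×10^8 = 6.47 AU.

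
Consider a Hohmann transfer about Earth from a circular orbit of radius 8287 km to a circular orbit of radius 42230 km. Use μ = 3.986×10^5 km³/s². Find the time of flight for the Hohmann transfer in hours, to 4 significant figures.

t = 5.549 hours

The Hohmann ellipse has a_t = (r₁ + r₂)/2 = 25258.5 km.
Half the transfer-orbit period gives t = π√(a_t³/μ) = 19975 s.
Converting: 19975 s ÷ 3600 s/hour = 5.549 hours.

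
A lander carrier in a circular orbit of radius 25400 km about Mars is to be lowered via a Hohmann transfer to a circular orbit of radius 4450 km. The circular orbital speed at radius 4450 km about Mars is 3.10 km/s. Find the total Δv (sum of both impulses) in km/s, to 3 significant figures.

From the circular-orbit relation v² = μ/r at r = 4450 km: μ = v²r = (3.10)² × 4450 = 42764.5 km³/s².
Semi-major axis of the transfer orbit: a_t = (25400 + 4450)/2 = 14925 km.
Circular speed at r₁: v₁ = √(μ/r₁) = √(42764.5/25400) = 1.29755 km/s.
Transfer-orbit speed at r₁ (v² = μ(2/r − 1/a)): v_a = √[μ(2/r₁ − 1/a_t)] = 0.708513 km/s.
First burn Δv₁ = |v_a − v₁| = 0.5890 km/s.
At r₂, v₂ = √(μ/r₂) = 3.1000 km/s.
Transfer-orbit speed at r₂: v_p = √[μ(2/r₂ − 1/a_t)] = 4.0441 km/s.
Second burn Δv₂ = |v₂ − v_p| = 0.9441 km/s.
Total Δv = Δv₁ + Δv₂ = 1.533 km/s.

Δv = 1.53 km/s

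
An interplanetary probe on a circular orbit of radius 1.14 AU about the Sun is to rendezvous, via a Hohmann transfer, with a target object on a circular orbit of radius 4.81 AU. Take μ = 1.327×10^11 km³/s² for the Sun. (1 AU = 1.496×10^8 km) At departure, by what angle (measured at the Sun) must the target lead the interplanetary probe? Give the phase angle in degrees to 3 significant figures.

In km: r₁ = 1.14 × 1.496×10^8 = 1.70544×10^8 km; r₂ = 4.81 × 1.496×10^8 = 7.19576×10^8 km.
Transfer-ellipse semi-major axis a_t = (r₁ + r₂)/2 = (1.70544×10^8 + 7.19576×10^8)/2 = 4.4506×10^8 km.
Transfer time t = π√(a_t³/μ) = 8.09734×10^7 s.
The target's mean motion on its circular orbit is ω₂ = √(μ/r₂³) = 1.88721×10^-8 rad/s.
Angle swept by the target during transfer: ω₂·t = 1.52814 rad = 87.56°.
The interplanetary probe traverses 180° on the transfer ellipse, so the target must lead by 180° − 87.56° = 92.4°.

φ = 92.4°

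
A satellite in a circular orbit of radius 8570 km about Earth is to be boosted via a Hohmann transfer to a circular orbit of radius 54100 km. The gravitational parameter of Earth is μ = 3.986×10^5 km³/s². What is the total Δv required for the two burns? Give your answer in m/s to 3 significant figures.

The Hohmann ellipse has a_t = (r₁ + r₂)/2 = 31335 km.
Circular speed at r₁: v₁ = √(μ/r₁) = √(3.986×10^5/8570) = 6.820 km/s.
Transfer-orbit speed at r₁ (vis-viva equation): v_p = √[μ(2/r₁ − 1/a_t)] = 8.961 km/s.
First burn Δv₁ = |v_p − v₁| = 2.141 km/s.
At r₂, v₂ = √(μ/r₂) = 2.7144 km/s.
Transfer-orbit speed at r₂: v_a = √[μ(2/r₂ − 1/a_t)] = 1.4195 km/s.
Second burn Δv₂ = |v₂ − v_a| = 1.295 km/s.
Δv = Δv₁ + Δv₂ = 2.141 + 1.295 = 3.436 km/s.

Δv = 3440 m/s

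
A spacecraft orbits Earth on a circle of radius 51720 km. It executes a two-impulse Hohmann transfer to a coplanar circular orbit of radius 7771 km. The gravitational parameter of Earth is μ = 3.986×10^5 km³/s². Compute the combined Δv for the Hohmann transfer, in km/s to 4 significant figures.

Δv = 3.639 km/s

The Hohmann ellipse has a_t = (r₁ + r₂)/2 = 29745.5 km.
At r₁ the circular-orbit speed is v₁ = √(μ/r₁) = 2.776 km/s.
On the transfer ellipse at r₁, v² = μ(2/r − 1/a) gives v_a = √[μ(2/r₁ − 1/a_t)] = 1.419 km/s.
First burn Δv₁ = |v_a − v₁| = 1.357 km/s.
Circular speed at r₂: v₂ = √(μ/r₂) = 7.162 km/s.
Transfer-orbit speed at r₂: v_p = √[μ(2/r₂ − 1/a_t)] = 9.444 km/s.
Second burn Δv₂ = |v₂ − v_p| = 2.282 km/s.
Δv = Δv₁ + Δv₂ = 1.357 + 2.282 = 3.639 km/s.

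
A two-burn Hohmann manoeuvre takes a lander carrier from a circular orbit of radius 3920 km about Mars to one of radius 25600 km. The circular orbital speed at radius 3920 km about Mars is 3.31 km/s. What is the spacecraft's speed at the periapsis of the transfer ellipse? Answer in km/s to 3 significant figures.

v = 4.36 km/s

From the circular-orbit relation v² = μ/r at r = 3920 km: μ = v²r = (3.31)² × 3920 = 42947.9 km³/s².
Semi-major axis of the transfer orbit: a_t = (3920 + 25600)/2 = 14760 km.
The periapsis of the transfer ellipse is at r = 3920 km.
Vis-viva: v = √[μ(2/r − 1/a_t)] = √[42947.9 × (2/3920 − 1/14760)] = 4.359 km/s.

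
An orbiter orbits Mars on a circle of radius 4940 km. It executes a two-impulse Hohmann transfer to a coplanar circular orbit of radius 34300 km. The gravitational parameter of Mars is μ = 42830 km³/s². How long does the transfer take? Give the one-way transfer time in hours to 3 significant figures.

t = 11.6 hours

Semi-major axis of the transfer orbit: a_t = (4940 + 34300)/2 = 19620 km.
By Kepler's third law the transfer-orbit period is T = 2π√(a_t³/μ), so t = T/2 = 41720 s.
Converting: 41720 s ÷ 3600 s/hour = 11.6 hours.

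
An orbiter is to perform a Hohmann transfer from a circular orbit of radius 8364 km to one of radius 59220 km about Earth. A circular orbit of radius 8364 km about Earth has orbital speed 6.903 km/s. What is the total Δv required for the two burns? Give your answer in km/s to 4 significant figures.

From the circular-orbit relation v² = μ/r at r = 8364 km: μ = v²r = (6.903)² × 8364 = 3.98556×10^5 km³/s².
Transfer-ellipse semi-major axis a_t = (r₁ + r₂)/2 = (8364 + 59220)/2 = 33792 km.
Circular speed at r₁: v₁ = √(μ/r₁) = √(3.98556×10^5/8364) = 6.903 km/s.
On the transfer ellipse at r₁, vis-viva equation gives v_p = √[μ(2/r₁ − 1/a_t)] = 9.138 km/s.
First burn Δv₁ = |v_p − v₁| = 2.235 km/s.
At r₂, v₂ = √(μ/r₂) = 2.59424 km/s.
Transfer-orbit speed at r₂: v_a = √[μ(2/r₂ − 1/a_t)] = 1.29066 km/s.
Second burn Δv₂ = |v₂ − v_a| = 1.304 km/s.
Δv = Δv₁ + Δv₂ = 2.235 + 1.304 = 3.539 km/s.

Δv = 3.539 km/s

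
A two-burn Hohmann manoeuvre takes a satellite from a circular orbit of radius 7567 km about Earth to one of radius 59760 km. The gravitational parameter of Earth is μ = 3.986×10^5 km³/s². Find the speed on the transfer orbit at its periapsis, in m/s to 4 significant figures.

The Hohmann ellipse has a_t = (r₁ + r₂)/2 = 33663.5 km.
The periapsis of the transfer ellipse is at r = 7567 km.
Vis-viva: v = √[μ(2/r − 1/a_t)] = √[3.986×10^5 × (2/7567 − 1/33663.5)] = 9.670 km/s.

v = 9670 m/s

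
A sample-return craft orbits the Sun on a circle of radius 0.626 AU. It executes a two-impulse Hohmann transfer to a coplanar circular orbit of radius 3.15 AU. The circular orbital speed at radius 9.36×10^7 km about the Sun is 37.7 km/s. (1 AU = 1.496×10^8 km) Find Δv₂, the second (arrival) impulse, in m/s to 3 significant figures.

From the circular-orbit relation v² = μ/r at r = 9.36×10^7 km: μ = v²r = (37.7)² × 9.36×10^7 = 1.33033×10^11 km³/s².
In km: r₁ = 0.626 × 1.496×10^8 = 9.36496×10^7 km; r₂ = 3.15 × 1.496×10^8 = 4.7124×10^8 km.
Semi-major axis of the transfer orbit: a_t = (9.36496×10^7 + 4.7124×10^8)/2 = 2.824448×10^8 km.
On the circular orbit at r = 4.7124×10^8 km, v_c = √(μ/r) = 16.802 km/s.
Transfer-orbit speed at the same r (vis-viva, a = a_t): v_t = √[μ(2/r − 1/a_t)] = 9.6749 km/s.
Δv₂ = |v_t − v_c| = |9.6749 − 16.802| = 7.127 km/s.

Δv₂ = 7130 m/s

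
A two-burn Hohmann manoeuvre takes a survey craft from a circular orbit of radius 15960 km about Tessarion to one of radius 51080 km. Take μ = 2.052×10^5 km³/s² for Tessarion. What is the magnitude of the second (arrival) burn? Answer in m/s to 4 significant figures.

Transfer-ellipse semi-major axis a_t = (r₁ + r₂)/2 = (15960 + 51080)/2 = 33520 km.
Circular speed at r = 51080 km: v_c = √(μ/r) = 2.0043 km/s.
Vis-viva on the transfer ellipse at r = 51080 km gives v_t = √[μ(2/r − 1/a_t)] = 1.3830 km/s.
Δv₂ = |v_t − v_c| = |1.3830 − 2.0043| = 0.6213 km/s.

Δv₂ = 621.3 m/s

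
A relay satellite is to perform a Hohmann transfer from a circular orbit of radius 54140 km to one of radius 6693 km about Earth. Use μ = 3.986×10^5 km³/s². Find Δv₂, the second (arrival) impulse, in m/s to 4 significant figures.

Semi-major axis of the transfer orbit: a_t = (54140 + 6693)/2 = 30416.5 km.
Circular speed at r = 6693 km: v_c = √(μ/r) = 7.7172 km/s.
Transfer-orbit speed at the same r (vis-viva, a = a_t): v_t = √[μ(2/r − 1/a_t)] = 10.296 km/s.
Δv₂ = |v_t − v_c| = |10.296 − 7.7172| = 2.579 km/s.

Δv₂ = 2579 m/s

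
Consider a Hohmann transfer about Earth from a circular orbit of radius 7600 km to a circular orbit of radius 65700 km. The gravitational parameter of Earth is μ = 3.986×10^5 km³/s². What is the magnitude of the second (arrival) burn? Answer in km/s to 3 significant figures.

Δv₂ = 1.34 km/s

Transfer-ellipse semi-major axis a_t = (r₁ + r₂)/2 = (7600 + 65700)/2 = 36650 km.
On the circular orbit at r = 65700 km, v_c = √(μ/r) = 2.463 km/s.
Vis-viva on the transfer ellipse at r = 65700 km gives v_t = √[μ(2/r − 1/a_t)] = 1.122 km/s.
Δv₂ = |v_t − v_c| = |1.122 − 2.463| = 1.341 km/s.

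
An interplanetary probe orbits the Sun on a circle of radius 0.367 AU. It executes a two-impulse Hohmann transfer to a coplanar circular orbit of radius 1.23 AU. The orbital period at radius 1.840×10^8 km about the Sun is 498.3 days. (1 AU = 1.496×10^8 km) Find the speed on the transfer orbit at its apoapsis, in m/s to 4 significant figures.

v = 18200 m/s

From Kepler's third law T² = 4π²r³/μ at r = 1.840×10^8 km, T = 498.3 days = 498.3 × 86400 s = 4.305312×10^7 s: μ = 4π²r³/T² = 1.32680×10^11 km³/s².
In km: r₁ = 0.367 × 1.496×10^8 = 5.49032×10^7 km; r₂ = 1.23 × 1.496×10^8 = 1.84008×10^8 km.
Semi-major axis of the transfer orbit: a_t = (5.49032×10^7 + 1.84008×10^8)/2 = 1.194556×10^8 km.
At apoapsis, r = 1.84008×10^8 km.
Applying v² = μ(2/r − 1/a_t): v = 18.20 km/s.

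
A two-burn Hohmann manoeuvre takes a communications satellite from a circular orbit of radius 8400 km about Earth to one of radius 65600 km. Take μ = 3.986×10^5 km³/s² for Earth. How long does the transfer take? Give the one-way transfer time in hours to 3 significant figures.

Transfer-ellipse semi-major axis a_t = (r₁ + r₂)/2 = (8400 + 65600)/2 = 37000 km.
Half the transfer-orbit period gives t = π√(a_t³/μ) = 35410 s.
Converting: 35410 s ÷ 3600 s/hour = 9.84 hours.

t = 9.84 hours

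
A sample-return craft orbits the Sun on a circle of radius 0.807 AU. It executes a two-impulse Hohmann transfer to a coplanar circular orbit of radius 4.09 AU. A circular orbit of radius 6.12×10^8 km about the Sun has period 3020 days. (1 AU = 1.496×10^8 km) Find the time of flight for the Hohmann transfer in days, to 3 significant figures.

t = 699 days

From Kepler's third law T² = 4π²r³/μ at r = 6.12×10^8 km, T = 3020 days = 3020 × 86400 s = 2.60928×10^8 s: μ = 4π²r³/T² = 1.32915×10^11 km³/s².
In km: r₁ = 0.807 × 1.496×10^8 = 1.207272×10^8 km; r₂ = 4.09 × 1.496×10^8 = 6.11864×10^8 km.
Semi-major axis of the transfer orbit: a_t = (1.207272×10^8 + 6.11864×10^8)/2 = 3.662956×10^8 km.
By Kepler's third law the transfer-orbit period is T = 2π√(a_t³/μ), so t = T/2 = 6.041×10^7 s.
Converting: 6.041×10^7 s ÷ 86400 s/day = 699 days.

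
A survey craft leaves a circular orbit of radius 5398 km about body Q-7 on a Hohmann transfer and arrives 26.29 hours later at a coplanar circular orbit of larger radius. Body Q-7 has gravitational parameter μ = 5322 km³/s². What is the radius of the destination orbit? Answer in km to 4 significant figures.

Transfer time t = 26.29 hours = 94644 s, and t = π√(a_t³/μ).
So a_t = (μ t²/π²)^(1/3) = (5322 × (94644)² / π²)^(1/3) = 16904 km.
Since a_t = (r₁ + r₂)/2, r₂ = 2a_t − r₁ = 2×16904 − 5398 = 28410 km.

r₂ = 28410 km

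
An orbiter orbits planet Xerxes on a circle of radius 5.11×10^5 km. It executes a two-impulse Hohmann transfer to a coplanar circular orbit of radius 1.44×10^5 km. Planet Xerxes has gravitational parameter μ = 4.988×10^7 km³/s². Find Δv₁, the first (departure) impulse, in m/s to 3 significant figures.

The Hohmann ellipse has a_t = (r₁ + r₂)/2 = 3.275×10^5 km.
Circular speed at r = 5.110×10^5 km: v_c = √(μ/r) = 9.880 km/s.
Transfer-orbit speed at the same r (vis-viva, a = a_t): v_t = √[μ(2/r − 1/a_t)] = 6.551 km/s.
Δv₁ = |v_t − v_c| = |6.551 − 9.880| = 3.329 km/s.

Δv₁ = 3330 m/s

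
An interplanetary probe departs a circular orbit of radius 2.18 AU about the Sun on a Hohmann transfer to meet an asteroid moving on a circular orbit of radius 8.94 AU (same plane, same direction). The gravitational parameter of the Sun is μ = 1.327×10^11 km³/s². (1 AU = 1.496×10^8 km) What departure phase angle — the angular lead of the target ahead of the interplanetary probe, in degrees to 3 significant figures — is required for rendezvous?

φ = 91.7°

In km: r₁ = 2.18 × 1.496×10^8 = 3.26128×10^8 km; r₂ = 8.94 × 1.496×10^8 = 1.337424×10^9 km.
Transfer-ellipse semi-major axis a_t = (r₁ + r₂)/2 = (3.26128×10^8 + 1.337424×10^9)/2 = 8.31776×10^8 km.
Transfer time t = π√(a_t³/μ) = 2.0688×10^8 s.
Target angular speed ω₂ = √(μ/r₂³) = 7.4479×10^-9 rad/s.
Angle swept by the target during transfer: ω₂·t = 1.5408 rad = 88.28°.
The interplanetary probe traverses 180° on the transfer ellipse, so the target must lead by 180° − 88.28° = 91.7°.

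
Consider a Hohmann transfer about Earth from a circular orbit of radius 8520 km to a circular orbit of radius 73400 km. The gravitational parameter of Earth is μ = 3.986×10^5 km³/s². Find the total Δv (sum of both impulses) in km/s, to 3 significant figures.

The Hohmann ellipse has a_t = (r₁ + r₂)/2 = 40960 km.
Circular speed at r₁: v₁ = √(μ/r₁) = √(3.986×10^5/8520) = 6.840 km/s.
Transfer-orbit speed at r₁ (vis-viva equation): v_p = √[μ(2/r₁ − 1/a_t)] = 9.156 km/s.
First burn Δv₁ = |v_p − v₁| = 2.316 km/s.
At r₂, v₂ = √(μ/r₂) = 2.33035 km/s.
Transfer-orbit speed at r₂: v_a = √[μ(2/r₂ − 1/a_t)] = 1.06282 km/s.
Second burn Δv₂ = |v₂ − v_a| = 1.268 km/s.
Δv = Δv₁ + Δv₂ = 2.316 + 1.268 = 3.584 km/s.

Δv = 3.58 km/s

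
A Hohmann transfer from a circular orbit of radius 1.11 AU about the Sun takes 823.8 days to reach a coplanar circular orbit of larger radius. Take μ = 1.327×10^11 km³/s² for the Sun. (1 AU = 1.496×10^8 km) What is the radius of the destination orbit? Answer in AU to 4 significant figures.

r₂ = 4.350 AU

In km: r₁ = 1.11 × 1.496×10^8 = 1.66056×10^8 km.
Transfer time t = 823.8 days = 7.117632×10^7 s, and t = π√(a_t³/μ).
So a_t = (μ t²/π²)^(1/3) = (1.327×10^11 × (7.117632×10^7)² / π²)^(1/3) = 4.0840×10^8 km.
Since a_t = (r₁ + r₂)/2, r₂ = 2a_t − r₁ = 2×4.0840×10^8 − 1.66056×10^8 = 6.50744×10^8 km.
In AU: r₂ = 6.50744×10^8 / 1.496×10^8 = 4.350 AU.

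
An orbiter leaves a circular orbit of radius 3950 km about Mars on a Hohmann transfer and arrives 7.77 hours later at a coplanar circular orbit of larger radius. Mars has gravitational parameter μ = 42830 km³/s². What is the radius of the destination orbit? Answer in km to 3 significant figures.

r₂ = 26100 km

Transfer time t = 7.77 hours = 27972 s, and t = π√(a_t³/μ).
So a_t = (μ t²/π²)^(1/3) = (42830 × (27972)² / π²)^(1/3) = 15030 km.
Since a_t = (r₁ + r₂)/2, r₂ = 2a_t − r₁ = 2×15030 − 3950 = 26110 km.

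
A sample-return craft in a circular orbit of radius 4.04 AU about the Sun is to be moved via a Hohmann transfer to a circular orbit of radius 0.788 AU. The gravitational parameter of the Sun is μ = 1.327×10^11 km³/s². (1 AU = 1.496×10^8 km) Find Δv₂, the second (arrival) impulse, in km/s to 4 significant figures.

In km: r₁ = 4.04 × 1.496×10^8 = 6.04384×10^8 km; r₂ = 0.788 × 1.496×10^8 = 1.178848×10^8 km.
Semi-major axis of the transfer orbit: a_t = (6.04384×10^8 + 1.178848×10^8)/2 = 3.611344×10^8 km.
Circular speed at r = 1.178848×10^8 km: v_c = √(μ/r) = 33.551 km/s.
Vis-viva on the transfer ellipse at r = 1.178848×10^8 km gives v_t = √[μ(2/r − 1/a_t)] = 43.404 km/s.
Δv₂ = |v_t − v_c| = |43.404 − 33.551| = 9.853 km/s.

Δv₂ = 9.853 km/s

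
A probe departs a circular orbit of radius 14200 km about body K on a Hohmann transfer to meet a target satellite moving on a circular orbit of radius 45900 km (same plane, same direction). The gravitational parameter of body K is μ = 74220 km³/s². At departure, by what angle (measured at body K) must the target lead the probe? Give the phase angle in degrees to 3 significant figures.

Semi-major axis of the transfer orbit: a_t = (14200 + 45900)/2 = 30050 km.
Transfer time t = π√(a_t³/μ) = 60069.8 s.
Target angular speed ω₂ = √(μ/r₂³) = 2.77039×10^-5 rad/s.
Angle swept by the target during transfer: ω₂·t = 1.66417 rad = 95.3499°.
Arrival is 180° from departure on the ellipse, so φ = 180° − 95.3499° = 84.7°.

φ = 84.7°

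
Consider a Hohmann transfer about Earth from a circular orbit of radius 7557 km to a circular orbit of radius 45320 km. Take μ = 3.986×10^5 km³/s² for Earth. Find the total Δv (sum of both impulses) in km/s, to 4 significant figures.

Δv = 3.626 km/s

Transfer-ellipse semi-major axis a_t = (r₁ + r₂)/2 = (7557 + 45320)/2 = 26438.5 km.
At r₁ the circular-orbit speed is v₁ = √(μ/r₁) = 7.263 km/s.
On the transfer ellipse at r₁, v² = μ(2/r − 1/a) gives v_p = √[μ(2/r₁ − 1/a_t)] = 9.509 km/s.
First burn Δv₁ = |v_p − v₁| = 2.246 km/s.
Circular speed at r₂: v₂ = √(μ/r₂) = 2.966 km/s.
Transfer-orbit speed at r₂: v_a = √[μ(2/r₂ − 1/a_t)] = 1.586 km/s.
Second burn Δv₂ = |v₂ − v_a| = 1.380 km/s.
Δv = Δv₁ + Δv₂ = 2.246 + 1.380 = 3.626 km/s.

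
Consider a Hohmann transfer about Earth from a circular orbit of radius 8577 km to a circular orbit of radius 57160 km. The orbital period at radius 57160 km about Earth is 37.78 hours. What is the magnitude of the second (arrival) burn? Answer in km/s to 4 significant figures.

From Kepler's third law T² = 4π²r³/μ at r = 57160 km, T = 37.78 hours = 37.78 × 3600 s = 1.36008×10^5 s: μ = 4π²r³/T² = 3.98573×10^5 km³/s².
Semi-major axis of the transfer orbit: a_t = (8577 + 57160)/2 = 32868.5 km.
On the circular orbit at r = 57160 km, v_c = √(μ/r) = 2.641 km/s.
Transfer-orbit speed at the same r (vis-viva, a = a_t): v_t = √[μ(2/r − 1/a_t)] = 1.349 km/s.
Δv₂ = |v_t − v_c| = |1.349 − 2.641| = 1.292 km/s.

Δv₂ = 1.292 km/s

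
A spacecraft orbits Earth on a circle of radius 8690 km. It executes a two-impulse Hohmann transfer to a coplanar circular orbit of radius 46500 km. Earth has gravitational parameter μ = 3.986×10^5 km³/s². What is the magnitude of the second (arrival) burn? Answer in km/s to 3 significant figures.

Transfer-ellipse semi-major axis a_t = (r₁ + r₂)/2 = (8690 + 46500)/2 = 27595 km.
On the circular orbit at r = 46500 km, v_c = √(μ/r) = 2.928 km/s.
Vis-viva on the transfer ellipse at r = 46500 km gives v_t = √[μ(2/r − 1/a_t)] = 1.643 km/s.
Δv₂ = |v_t − v_c| = |1.643 − 2.928| = 1.285 km/s.

Δv₂ = 1.28 km/s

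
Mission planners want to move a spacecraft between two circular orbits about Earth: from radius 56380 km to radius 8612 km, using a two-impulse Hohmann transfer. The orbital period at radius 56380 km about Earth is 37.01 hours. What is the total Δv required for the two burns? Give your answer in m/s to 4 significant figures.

Δv = 3448 m/s

From Kepler's third law T² = 4π²r³/μ at r = 56380 km, T = 37.01 hours = 37.01 × 3600 s = 1.33236×10^5 s: μ = 4π²r³/T² = 3.98558×10^5 km³/s².
The Hohmann ellipse has a_t = (r₁ + r₂)/2 = 32496 km.
Circular speed at r₁: v₁ = √(μ/r₁) = √(3.98558×10^5/56380) = 2.659 km/s.
Transfer-orbit speed at r₁ (vis-viva equation): v_a = √[μ(2/r₁ − 1/a_t)] = 1.369 km/s.
First burn Δv₁ = |v_a − v₁| = 1.290 km/s.
At r₂, v₂ = √(μ/r₂) = 6.803 km/s.
Transfer-orbit speed at r₂: v_p = √[μ(2/r₂ − 1/a_t)] = 8.961 km/s.
Second burn Δv₂ = |v₂ − v_p| = 2.158 km/s.
Δv = Δv₁ + Δv₂ = 1.290 + 2.158 = 3.448 km/s.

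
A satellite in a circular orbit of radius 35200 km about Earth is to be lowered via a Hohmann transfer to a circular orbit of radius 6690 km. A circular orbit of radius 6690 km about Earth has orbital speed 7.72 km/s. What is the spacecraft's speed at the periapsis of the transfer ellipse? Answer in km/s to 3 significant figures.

v = 10.0 km/s

From the circular-orbit relation v² = μ/r at r = 6690 km: μ = v²r = (7.72)² × 6690 = 3.98713×10^5 km³/s².
Transfer-ellipse semi-major axis a_t = (r₁ + r₂)/2 = (35200 + 6690)/2 = 20945 km.
At periapsis, r = 6690 km.
From the vis-viva equation, v = √[μ(2/r − 1/a_t)] = 10.01 km/s.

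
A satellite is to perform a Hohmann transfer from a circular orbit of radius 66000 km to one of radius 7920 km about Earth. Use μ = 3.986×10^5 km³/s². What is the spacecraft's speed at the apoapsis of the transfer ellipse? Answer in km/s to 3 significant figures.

v = 1.14 km/s

Transfer-ellipse semi-major axis a_t = (r₁ + r₂)/2 = (66000 + 7920)/2 = 36960 km.
The apoapsis of the transfer ellipse is at r = 66000 km.
Applying v² = μ(2/r − 1/a_t): v = 1.138 km/s.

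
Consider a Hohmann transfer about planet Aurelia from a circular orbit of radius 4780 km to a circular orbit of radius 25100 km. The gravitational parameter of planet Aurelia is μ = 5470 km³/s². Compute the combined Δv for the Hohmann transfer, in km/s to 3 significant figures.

Semi-major axis of the transfer orbit: a_t = (4780 + 25100)/2 = 14940 km.
Circular speed at r₁: v₁ = √(μ/r₁) = √(5470/4780) = 1.06974 km/s.
On the transfer ellipse at r₁, vis-viva equation gives v_p = √[μ(2/r₁ − 1/a_t)] = 1.38657 km/s.
First burn Δv₁ = |v_p − v₁| = 0.3168 km/s.
Circular speed at r₂: v₂ = √(μ/r₂) = 0.46683 km/s.
Transfer-orbit speed at r₂: v_a = √[μ(2/r₂ − 1/a_t)] = 0.26406 km/s.
Second burn Δv₂ = |v₂ − v_a| = 0.2028 km/s.
Total Δv = Δv₁ + Δv₂ = 0.5196 km/s.

Δv = 0.520 km/s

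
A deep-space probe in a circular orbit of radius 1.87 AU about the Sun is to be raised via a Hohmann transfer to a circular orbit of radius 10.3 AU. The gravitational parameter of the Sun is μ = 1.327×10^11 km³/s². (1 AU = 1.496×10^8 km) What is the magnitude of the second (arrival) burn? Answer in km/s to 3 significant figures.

In km: r₁ = 1.87 × 1.496×10^8 = 2.79752×10^8 km; r₂ = 10.3 × 1.496×10^8 = 1.54088×10^9 km.
Semi-major axis of the transfer orbit: a_t = (2.79752×10^8 + 1.54088×10^9)/2 = 9.10316×10^8 km.
On the circular orbit at r = 1.54088×10^9 km, v_c = √(μ/r) = 9.280 km/s.
Transfer-orbit speed at the same r (vis-viva, a = a_t): v_t = √[μ(2/r − 1/a_t)] = 5.144 km/s.
Δv₂ = |v_t − v_c| = |5.144 − 9.280| = 4.136 km/s.

Δv₂ = 4.14 km/s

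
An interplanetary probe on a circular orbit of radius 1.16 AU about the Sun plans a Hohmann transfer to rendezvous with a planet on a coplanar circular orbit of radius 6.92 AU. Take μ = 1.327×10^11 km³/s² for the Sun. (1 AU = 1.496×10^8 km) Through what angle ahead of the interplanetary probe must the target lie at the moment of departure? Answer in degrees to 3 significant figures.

φ = 99.7°

In km: r₁ = 1.16 × 1.496×10^8 = 1.73536×10^8 km; r₂ = 6.92 × 1.496×10^8 = 1.035232×10^9 km.
Transfer-ellipse semi-major axis a_t = (r₁ + r₂)/2 = (1.73536×10^8 + 1.035232×10^9)/2 = 6.04384×10^8 km.
The half-period of the transfer ellipse is t = π√(a_t³/μ) = 1.281×10^8 s.
The target's mean motion on its circular orbit is ω₂ = √(μ/r₂³) = 1.094×10^-8 rad/s.
Angle swept by the target during transfer: ω₂·t = 1.4014 rad = 80.29°.
Arrival is 180° from departure on the ellipse, so φ = 180° − 80.29° = 99.7°.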